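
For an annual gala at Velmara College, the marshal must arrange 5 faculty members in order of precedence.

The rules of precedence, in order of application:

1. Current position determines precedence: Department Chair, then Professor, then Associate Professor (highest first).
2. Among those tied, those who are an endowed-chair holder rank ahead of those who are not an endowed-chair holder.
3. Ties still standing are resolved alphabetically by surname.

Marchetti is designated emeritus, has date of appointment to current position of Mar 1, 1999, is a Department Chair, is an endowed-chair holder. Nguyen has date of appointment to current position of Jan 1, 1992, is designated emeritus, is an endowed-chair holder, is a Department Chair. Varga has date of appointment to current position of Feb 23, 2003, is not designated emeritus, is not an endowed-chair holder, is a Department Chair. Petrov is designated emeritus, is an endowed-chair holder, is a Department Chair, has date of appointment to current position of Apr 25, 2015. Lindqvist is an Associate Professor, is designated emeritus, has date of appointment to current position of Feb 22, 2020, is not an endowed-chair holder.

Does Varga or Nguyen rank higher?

By current position: Marchetti, Nguyen, Petrov and Varga (Department Chair); then Lindqvist (Associate Professor).
Among Marchetti, Nguyen, Petrov and Varga, an endowed-chair holder before not an endowed-chair holder: Marchetti, Nguyen and Petrov (an endowed-chair holder) before Varga (not an endowed-chair holder).
Among Marchetti, Nguyen and Petrov, alphabetically by surname: Marchetti before Nguyen before Petrov.
So Nguyen takes precedence.

Nguyen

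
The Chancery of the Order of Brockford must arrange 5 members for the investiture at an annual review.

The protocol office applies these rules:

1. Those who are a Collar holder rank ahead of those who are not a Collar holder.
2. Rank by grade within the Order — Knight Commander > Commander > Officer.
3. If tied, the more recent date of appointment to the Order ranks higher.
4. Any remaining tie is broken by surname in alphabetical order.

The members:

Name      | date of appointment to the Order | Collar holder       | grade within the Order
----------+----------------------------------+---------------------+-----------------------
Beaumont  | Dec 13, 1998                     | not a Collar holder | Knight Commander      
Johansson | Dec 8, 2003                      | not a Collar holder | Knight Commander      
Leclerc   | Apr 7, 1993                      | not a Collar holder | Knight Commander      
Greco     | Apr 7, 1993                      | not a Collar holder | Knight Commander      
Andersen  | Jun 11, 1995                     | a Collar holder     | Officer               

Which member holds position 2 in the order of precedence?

By the first rule: Andersen (a Collar holder); then Johansson, Beaumont, Greco and Leclerc (each not a Collar holder).
Johansson, Beaumont, Greco and Leclerc are each Knight Commander, so the next rule applies.
Among Johansson, Beaumont, Greco and Leclerc, by date of appointment to the Order (later first): Johansson (Dec 8, 2003) before Beaumont (Dec 13, 1998) before Greco and Leclerc (Apr 7, 1993).
Among Greco and Leclerc, alphabetically by surname: Greco before Leclerc.
Order: Andersen, Johansson, Beaumont, Greco, Leclerc.

Johansson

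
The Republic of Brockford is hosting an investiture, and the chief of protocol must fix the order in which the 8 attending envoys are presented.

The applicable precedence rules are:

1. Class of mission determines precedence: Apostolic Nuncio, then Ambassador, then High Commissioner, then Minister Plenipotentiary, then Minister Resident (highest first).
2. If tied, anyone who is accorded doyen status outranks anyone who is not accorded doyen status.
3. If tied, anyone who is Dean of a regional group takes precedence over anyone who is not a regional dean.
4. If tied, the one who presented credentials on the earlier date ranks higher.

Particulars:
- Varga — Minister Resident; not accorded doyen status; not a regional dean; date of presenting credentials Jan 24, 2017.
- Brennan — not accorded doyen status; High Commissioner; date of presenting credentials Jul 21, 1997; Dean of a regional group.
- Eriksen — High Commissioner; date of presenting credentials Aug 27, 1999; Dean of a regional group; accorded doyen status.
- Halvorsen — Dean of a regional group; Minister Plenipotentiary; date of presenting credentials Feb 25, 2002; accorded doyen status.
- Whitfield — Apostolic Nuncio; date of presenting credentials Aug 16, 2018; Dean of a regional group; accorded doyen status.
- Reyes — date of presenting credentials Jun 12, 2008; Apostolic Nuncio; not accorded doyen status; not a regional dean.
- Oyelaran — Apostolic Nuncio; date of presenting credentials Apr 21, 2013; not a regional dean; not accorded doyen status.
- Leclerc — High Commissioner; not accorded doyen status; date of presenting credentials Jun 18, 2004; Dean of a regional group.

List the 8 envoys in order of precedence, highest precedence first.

Whitfield, Reyes, Oyelaran, Eriksen, Brennan, Leclerc, Halvorsen, Varga

By class of mission: Whitfield, Reyes and Oyelaran (Apostolic Nuncio); then Eriksen, Brennan and Leclerc (High Commissioner); then Halvorsen (Minister Plenipotentiary); then Varga (Minister Resident).
Among Whitfield, Reyes and Oyelaran, accorded doyen status before not accorded doyen status: Whitfield (accorded doyen status) before Reyes and Oyelaran (not accorded doyen status).
Reyes and Oyelaran are each not a regional dean, so the next rule applies.
Among Reyes and Oyelaran, by date of presenting credentials (earlier first): Reyes (Jun 12, 2008) before Oyelaran (Apr 21, 2013).
Among Eriksen, Brennan and Leclerc, accorded doyen status before not accorded doyen status: Eriksen (accorded doyen status) before Brennan and Leclerc (not accorded doyen status).
Brennan and Leclerc are each Dean of a regional group, so the next rule applies.
Among Brennan and Leclerc, by date of presenting credentials (earlier first): Brennan (Jul 21, 1997) before Leclerc (Jun 18, 2004).
Full order: Whitfield, Reyes, Oyelaran, Eriksen, Brennan, Leclerc, Halvorsen, Varga.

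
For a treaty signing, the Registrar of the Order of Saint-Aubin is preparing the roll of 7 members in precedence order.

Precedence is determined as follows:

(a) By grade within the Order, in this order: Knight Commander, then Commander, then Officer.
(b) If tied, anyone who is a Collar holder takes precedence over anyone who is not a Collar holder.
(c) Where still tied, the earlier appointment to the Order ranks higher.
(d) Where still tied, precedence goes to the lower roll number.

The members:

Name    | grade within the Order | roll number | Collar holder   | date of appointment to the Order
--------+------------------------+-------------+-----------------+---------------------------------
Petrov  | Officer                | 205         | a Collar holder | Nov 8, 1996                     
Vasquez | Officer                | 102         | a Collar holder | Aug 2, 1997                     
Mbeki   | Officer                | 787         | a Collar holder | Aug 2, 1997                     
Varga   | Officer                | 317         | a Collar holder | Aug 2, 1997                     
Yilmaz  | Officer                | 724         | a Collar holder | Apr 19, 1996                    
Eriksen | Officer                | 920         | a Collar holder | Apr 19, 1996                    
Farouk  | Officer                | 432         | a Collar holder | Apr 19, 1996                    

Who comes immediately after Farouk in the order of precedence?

Yilmaz

By grade within the Order: Farouk, Yilmaz, Eriksen, Petrov, Vasquez, Varga and Mbeki (Officer).
Farouk, Yilmaz, Eriksen, Petrov, Vasquez, Varga and Mbeki are each a Collar holder, so the next rule applies.
Among Farouk, Yilmaz, Eriksen, Petrov, Vasquez, Varga and Mbeki, by date of appointment to the Order (earlier first): Farouk, Yilmaz and Eriksen (Apr 19, 1996) before Petrov (Nov 8, 1996) before Vasquez, Varga and Mbeki (Aug 2, 1997).
Among Farouk, Yilmaz and Eriksen, by roll number (lower first): Farouk (432) before Yilmaz (724) before Eriksen (920).
Among Vasquez, Varga and Mbeki, by roll number (lower first): Vasquez (102) before Varga (317) before Mbeki (787).
Order: Farouk, Yilmaz, Eriksen, Petrov, Vasquez, Varga, Mbeki.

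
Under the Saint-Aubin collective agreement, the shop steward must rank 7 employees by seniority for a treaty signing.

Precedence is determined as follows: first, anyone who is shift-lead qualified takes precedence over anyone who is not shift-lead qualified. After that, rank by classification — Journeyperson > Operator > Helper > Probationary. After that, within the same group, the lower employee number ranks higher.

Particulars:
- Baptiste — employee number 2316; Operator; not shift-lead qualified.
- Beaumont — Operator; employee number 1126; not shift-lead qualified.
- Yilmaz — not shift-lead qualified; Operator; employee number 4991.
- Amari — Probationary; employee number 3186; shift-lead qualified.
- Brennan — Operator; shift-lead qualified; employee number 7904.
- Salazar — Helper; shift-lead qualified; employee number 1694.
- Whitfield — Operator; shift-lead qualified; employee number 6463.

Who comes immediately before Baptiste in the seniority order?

Beaumont

By the first rule: Whitfield, Brennan, Salazar and Amari (each shift-lead qualified); then Beaumont, Baptiste and Yilmaz (each not shift-lead qualified).
Among Whitfield, Brennan, Salazar and Amari, by classification: Whitfield and Brennan (Operator) before Salazar (Helper) before Amari (Probationary).
Among Whitfield and Brennan, by employee number (lower first): Whitfield (6463) before Brennan (7904).
Beaumont, Baptiste and Yilmaz are each Operator, so the next rule applies.
Among Beaumont, Baptiste and Yilmaz, by employee number (lower first): Beaumont (1126) before Baptiste (2316) before Yilmaz (4991).
Order: Whitfield, Brennan, Salazar, Amari, Beaumont, Baptiste, Yilmaz.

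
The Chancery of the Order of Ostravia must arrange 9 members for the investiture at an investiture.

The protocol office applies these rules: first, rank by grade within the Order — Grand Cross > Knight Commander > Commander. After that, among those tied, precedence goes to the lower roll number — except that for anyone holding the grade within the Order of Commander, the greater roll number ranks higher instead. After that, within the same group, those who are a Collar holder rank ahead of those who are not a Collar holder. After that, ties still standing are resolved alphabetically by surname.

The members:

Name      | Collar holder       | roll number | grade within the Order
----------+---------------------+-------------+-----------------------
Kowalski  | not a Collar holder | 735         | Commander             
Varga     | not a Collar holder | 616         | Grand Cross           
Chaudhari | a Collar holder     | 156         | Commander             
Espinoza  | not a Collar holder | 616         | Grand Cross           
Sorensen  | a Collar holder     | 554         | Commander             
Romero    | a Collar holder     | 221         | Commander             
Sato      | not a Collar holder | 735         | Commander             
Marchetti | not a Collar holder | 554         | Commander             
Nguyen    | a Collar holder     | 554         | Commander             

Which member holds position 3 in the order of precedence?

Kowalski

By grade within the Order: Espinoza and Varga (Grand Cross); then Kowalski, Sato, Nguyen, Sorensen, Marchetti, Romero and Chaudhari (Commander).
Espinoza and Varga both have roll number 616, so the next rule applies.
Espinoza and Varga are each not a Collar holder, so the next rule applies.
Among Espinoza and Varga, alphabetically by surname: Espinoza before Varga.
Among Kowalski, Sato, Nguyen, Sorensen, Marchetti, Romero and Chaudhari, by roll number (higher first) (reversed rule for this group): Kowalski and Sato (735) before Nguyen, Sorensen and Marchetti (554) before Romero (221) before Chaudhari (156).
Kowalski and Sato are each not a Collar holder, so the next rule applies.
Among Kowalski and Sato, alphabetically by surname: Kowalski before Sato.
Among Nguyen, Sorensen and Marchetti, a Collar holder before not a Collar holder: Nguyen and Sorensen (a Collar holder) before Marchetti (not a Collar holder).
Among Nguyen and Sorensen, alphabetically by surname: Nguyen before Sorensen.
Order: Espinoza, Varga, Kowalski, Sato, Nguyen, Sorensen, Marchetti, Romero, Chaudhari.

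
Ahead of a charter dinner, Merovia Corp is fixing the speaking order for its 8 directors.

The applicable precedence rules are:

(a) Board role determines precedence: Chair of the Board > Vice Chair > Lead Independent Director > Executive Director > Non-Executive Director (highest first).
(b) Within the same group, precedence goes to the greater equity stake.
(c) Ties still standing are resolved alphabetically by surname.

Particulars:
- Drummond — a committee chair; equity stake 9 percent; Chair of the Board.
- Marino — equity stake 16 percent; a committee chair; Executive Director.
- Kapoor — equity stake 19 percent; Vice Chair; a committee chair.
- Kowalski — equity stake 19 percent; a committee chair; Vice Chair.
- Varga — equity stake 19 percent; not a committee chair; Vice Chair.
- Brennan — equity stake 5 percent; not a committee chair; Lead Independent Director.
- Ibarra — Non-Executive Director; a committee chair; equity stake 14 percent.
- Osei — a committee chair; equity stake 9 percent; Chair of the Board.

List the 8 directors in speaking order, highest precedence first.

By board role: Drummond and Osei (Chair of the Board); then Kapoor, Kowalski and Varga (Vice Chair); then Brennan (Lead Independent Director); then Marino (Executive Director); then Ibarra (Non-Executive Director).
Drummond and Osei both have equity stake 9 percent, so the next rule applies.
Among Drummond and Osei, alphabetically by surname: Drummond before Osei.
Kapoor, Kowalski and Varga all have equity stake 19 percent, so the next rule applies.
Among Kapoor, Kowalski and Varga, alphabetically by surname: Kapoor before Kowalski before Varga.
Full order: Drummond, Osei, Kapoor, Kowalski, Varga, Brennan, Marino, Ibarra.

Drummond, Osei, Kapoor, Kowalski, Varga, Brennan, Marino, Ibarra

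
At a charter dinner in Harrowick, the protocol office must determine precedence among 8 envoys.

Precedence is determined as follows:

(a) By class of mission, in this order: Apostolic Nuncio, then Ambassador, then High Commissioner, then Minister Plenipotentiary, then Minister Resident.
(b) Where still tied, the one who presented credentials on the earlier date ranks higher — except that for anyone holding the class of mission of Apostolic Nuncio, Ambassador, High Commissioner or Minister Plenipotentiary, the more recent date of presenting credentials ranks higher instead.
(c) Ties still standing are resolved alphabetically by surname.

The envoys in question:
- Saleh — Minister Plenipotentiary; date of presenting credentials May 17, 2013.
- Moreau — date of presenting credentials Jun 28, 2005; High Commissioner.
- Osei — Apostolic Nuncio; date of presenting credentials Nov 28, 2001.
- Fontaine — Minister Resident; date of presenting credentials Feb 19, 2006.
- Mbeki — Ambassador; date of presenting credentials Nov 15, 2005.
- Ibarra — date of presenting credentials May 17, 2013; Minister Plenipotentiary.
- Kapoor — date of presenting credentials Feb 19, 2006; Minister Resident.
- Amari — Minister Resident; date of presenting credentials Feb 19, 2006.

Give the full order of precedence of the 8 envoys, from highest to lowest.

Osei, Mbeki, Moreau, Ibarra, Saleh, Amari, Fontaine, Kapoor

By class of mission: Osei (Apostolic Nuncio); then Mbeki (Ambassador); then Moreau (High Commissioner); then Ibarra and Saleh (Minister Plenipotentiary); then Amari, Fontaine and Kapoor (Minister Resident).
Ibarra and Saleh both have date of presenting credentials May 17, 2013, so the next rule applies.
Among Ibarra and Saleh, alphabetically by surname: Ibarra before Saleh.
Amari, Fontaine and Kapoor all have date of presenting credentials Feb 19, 2006, so the next rule applies.
Among Amari, Fontaine and Kapoor, alphabetically by surname: Amari before Fontaine before Kapoor.
Full order: Osei, Mbeki, Moreau, Ibarra, Saleh, Amari, Fontaine, Kapoor.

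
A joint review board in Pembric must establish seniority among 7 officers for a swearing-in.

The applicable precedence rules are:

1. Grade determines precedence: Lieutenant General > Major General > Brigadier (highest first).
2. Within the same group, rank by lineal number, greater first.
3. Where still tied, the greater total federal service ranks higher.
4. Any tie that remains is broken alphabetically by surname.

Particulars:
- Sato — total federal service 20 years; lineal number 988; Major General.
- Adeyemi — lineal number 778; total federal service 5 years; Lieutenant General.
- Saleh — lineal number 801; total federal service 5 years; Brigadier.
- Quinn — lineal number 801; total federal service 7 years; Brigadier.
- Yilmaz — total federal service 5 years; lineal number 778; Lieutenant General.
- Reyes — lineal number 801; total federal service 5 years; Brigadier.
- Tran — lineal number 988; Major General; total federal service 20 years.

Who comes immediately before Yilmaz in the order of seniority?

By grade: Adeyemi and Yilmaz (Lieutenant General); then Sato and Tran (Major General); then Quinn, Reyes and Saleh (Brigadier).
Adeyemi and Yilmaz both have lineal number 778, so the next rule applies.
Adeyemi and Yilmaz both have total federal service 5 years, so the next rule applies.
Among Adeyemi and Yilmaz, alphabetically by surname: Adeyemi before Yilmaz.
Sato and Tran both have lineal number 988, so the next rule applies.
Sato and Tran both have total federal service 20 years, so the next rule applies.
Among Sato and Tran, alphabetically by surname: Sato before Tran.
Quinn, Reyes and Saleh all have lineal number 801, so the next rule applies.
Among Quinn, Reyes and Saleh, by total federal service (higher first): Quinn (7 years) before Reyes and Saleh (5 years).
Among Reyes and Saleh, alphabetically by surname: Reyes before Saleh.
Order: Adeyemi, Yilmaz, Sato, Tran, Quinn, Reyes, Saleh.

Adeyemi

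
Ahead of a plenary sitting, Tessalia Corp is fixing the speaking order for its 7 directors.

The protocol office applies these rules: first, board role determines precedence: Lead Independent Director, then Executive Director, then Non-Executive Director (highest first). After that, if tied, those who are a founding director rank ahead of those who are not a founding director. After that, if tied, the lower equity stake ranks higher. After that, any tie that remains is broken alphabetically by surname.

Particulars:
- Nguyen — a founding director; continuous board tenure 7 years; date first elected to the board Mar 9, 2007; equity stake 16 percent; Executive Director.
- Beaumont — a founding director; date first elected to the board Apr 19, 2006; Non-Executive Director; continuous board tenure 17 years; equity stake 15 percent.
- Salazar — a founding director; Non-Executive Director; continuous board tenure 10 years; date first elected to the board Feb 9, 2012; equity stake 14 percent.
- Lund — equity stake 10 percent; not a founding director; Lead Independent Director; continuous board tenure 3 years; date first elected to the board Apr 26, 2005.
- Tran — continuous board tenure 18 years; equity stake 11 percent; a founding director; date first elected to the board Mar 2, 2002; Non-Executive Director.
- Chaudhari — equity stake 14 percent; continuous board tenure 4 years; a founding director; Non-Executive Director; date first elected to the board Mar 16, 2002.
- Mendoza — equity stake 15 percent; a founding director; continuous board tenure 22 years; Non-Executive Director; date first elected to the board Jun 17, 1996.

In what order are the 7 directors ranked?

By board role: Lund (Lead Independent Director); then Nguyen (Executive Director); then Tran, Chaudhari, Salazar, Beaumont and Mendoza (Non-Executive Director).
Tran, Chaudhari, Salazar, Beaumont and Mendoza are each a founding director, so the next rule applies.
Among Tran, Chaudhari, Salazar, Beaumont and Mendoza, by equity stake (lower first): Tran (11 percent) before Chaudhari and Salazar (14 percent) before Beaumont and Mendoza (15 percent).
Among Chaudhari and Salazar, alphabetically by surname: Chaudhari before Salazar.
Among Beaumont and Mendoza, alphabetically by surname: Beaumont before Mendoza.
Full order: Lund, Nguyen, Tran, Chaudhari, Salazar, Beaumont, Mendoza.

Lund, Nguyen, Tran, Chaudhari, Salazar, Beaumont, Mendoza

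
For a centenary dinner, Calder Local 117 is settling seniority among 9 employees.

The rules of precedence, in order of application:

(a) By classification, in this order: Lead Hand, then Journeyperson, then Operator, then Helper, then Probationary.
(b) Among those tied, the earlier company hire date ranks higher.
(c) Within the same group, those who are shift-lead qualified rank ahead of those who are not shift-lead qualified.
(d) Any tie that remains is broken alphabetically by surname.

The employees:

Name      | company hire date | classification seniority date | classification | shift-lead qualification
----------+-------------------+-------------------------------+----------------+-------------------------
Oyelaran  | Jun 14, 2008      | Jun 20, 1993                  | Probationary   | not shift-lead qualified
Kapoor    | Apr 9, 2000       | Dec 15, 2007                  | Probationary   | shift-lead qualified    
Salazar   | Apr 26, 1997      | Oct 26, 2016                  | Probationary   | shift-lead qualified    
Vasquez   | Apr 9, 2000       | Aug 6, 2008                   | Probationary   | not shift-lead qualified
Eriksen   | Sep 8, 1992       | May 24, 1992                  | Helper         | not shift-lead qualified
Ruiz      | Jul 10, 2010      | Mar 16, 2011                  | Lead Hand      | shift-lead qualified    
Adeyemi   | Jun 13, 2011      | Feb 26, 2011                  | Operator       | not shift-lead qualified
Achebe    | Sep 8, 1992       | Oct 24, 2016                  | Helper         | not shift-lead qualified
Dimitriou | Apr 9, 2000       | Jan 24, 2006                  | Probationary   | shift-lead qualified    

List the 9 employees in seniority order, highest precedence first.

By classification: Ruiz (Lead Hand); then Adeyemi (Operator); then Achebe and Eriksen (Helper); then Salazar, Dimitriou, Kapoor, Vasquez and Oyelaran (Probationary).
Achebe and Eriksen both have company hire date Sep 8, 1992, so the next rule applies.
Achebe and Eriksen are each not shift-lead qualified, so the next rule applies.
Among Achebe and Eriksen, alphabetically by surname: Achebe before Eriksen.
Among Salazar, Dimitriou, Kapoor, Vasquez and Oyelaran, by company hire date (earlier first): Salazar (Apr 26, 1997) before Dimitriou, Kapoor and Vasquez (Apr 9, 2000) before Oyelaran (Jun 14, 2008).
Among Dimitriou, Kapoor and Vasquez, shift-lead qualified before not shift-lead qualified: Dimitriou and Kapoor (shift-lead qualified) before Vasquez (not shift-lead qualified).
Among Dimitriou and Kapoor, alphabetically by surname: Dimitriou before Kapoor.
Full order: Ruiz, Adeyemi, Achebe, Eriksen, Salazar, Dimitriou, Kapoor, Vasquez, Oyelaran.

Ruiz, Adeyemi, Achebe, Eriksen, Salazar, Dimitriou, Kapoor, Vasquez, Oyelaran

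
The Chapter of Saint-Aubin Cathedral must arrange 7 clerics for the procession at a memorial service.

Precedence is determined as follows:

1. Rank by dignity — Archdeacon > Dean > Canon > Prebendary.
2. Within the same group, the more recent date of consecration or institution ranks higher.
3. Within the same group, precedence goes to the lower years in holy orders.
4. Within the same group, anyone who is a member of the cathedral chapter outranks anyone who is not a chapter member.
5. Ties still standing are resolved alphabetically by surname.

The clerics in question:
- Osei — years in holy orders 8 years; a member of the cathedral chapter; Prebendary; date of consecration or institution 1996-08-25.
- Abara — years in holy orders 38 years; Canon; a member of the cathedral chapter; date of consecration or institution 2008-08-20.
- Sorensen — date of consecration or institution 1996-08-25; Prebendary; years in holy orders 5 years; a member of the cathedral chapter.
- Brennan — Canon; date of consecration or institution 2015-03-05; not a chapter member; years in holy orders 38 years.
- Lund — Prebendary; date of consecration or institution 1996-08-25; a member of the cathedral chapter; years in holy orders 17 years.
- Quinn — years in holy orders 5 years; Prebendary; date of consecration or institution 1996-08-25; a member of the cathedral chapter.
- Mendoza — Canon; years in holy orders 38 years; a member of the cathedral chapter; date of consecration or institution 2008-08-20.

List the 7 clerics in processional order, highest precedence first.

Brennan, Abara, Mendoza, Quinn, Sorensen, Osei, Lund

By dignity: Brennan, Abara and Mendoza (Canon); then Quinn, Sorensen, Osei and Lund (Prebendary).
Among Brennan, Abara and Mendoza, by date of consecration or institution (later first): Brennan (2015-03-05) before Abara and Mendoza (2008-08-20).
Abara and Mendoza both have years in holy orders 38 years, so the next rule applies.
Abara and Mendoza are each a member of the cathedral chapter, so the next rule applies.
Among Abara and Mendoza, alphabetically by surname: Abara before Mendoza.
Quinn, Sorensen, Osei and Lund all have date of consecration or institution 1996-08-25, so the next rule applies.
Among Quinn, Sorensen, Osei and Lund, by years in holy orders (lower first): Quinn and Sorensen (5 years) before Osei (8 years) before Lund (17 years).
Quinn and Sorensen are each a member of the cathedral chapter, so the next rule applies.
Among Quinn and Sorensen, alphabetically by surname: Quinn before Sorensen.
Full order: Brennan, Abara, Mendoza, Quinn, Sorensen, Osei, Lund.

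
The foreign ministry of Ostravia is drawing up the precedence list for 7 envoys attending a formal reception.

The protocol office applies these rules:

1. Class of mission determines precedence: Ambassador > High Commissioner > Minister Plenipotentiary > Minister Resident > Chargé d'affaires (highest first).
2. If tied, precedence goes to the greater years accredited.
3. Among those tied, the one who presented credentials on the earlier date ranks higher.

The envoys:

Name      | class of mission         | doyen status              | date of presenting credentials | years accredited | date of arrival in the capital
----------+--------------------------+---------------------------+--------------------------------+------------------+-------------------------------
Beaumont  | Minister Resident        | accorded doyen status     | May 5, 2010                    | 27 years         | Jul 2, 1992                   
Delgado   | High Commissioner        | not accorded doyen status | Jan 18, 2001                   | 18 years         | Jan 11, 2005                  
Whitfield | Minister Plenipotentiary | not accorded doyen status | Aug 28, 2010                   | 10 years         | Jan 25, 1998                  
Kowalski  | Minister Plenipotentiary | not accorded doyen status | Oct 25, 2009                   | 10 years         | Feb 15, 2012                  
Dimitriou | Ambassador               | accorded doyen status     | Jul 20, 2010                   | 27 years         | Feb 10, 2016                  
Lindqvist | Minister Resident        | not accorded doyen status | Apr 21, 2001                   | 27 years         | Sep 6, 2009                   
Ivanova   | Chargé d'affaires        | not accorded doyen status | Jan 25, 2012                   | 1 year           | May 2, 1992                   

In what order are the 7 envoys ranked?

Dimitriou, Delgado, Kowalski, Whitfield, Lindqvist, Beaumont, Ivanova

By class of mission: Dimitriou (Ambassador); then Delgado (High Commissioner); then Kowalski and Whitfield (Minister Plenipotentiary); then Lindqvist and Beaumont (Minister Resident); then Ivanova (Chargé d'affaires).
Kowalski and Whitfield both have years accredited 10 years, so the next rule applies.
Among Kowalski and Whitfield, by date of presenting credentials (earlier first): Kowalski (Oct 25, 2009) before Whitfield (Aug 28, 2010).
Lindqvist and Beaumont both have years accredited 27 years, so the next rule applies.
Among Lindqvist and Beaumont, by date of presenting credentials (earlier first): Lindqvist (Apr 21, 2001) before Beaumont (May 5, 2010).
Full order: Dimitriou, Delgado, Kowalski, Whitfield, Lindqvist, Beaumont, Ivanova.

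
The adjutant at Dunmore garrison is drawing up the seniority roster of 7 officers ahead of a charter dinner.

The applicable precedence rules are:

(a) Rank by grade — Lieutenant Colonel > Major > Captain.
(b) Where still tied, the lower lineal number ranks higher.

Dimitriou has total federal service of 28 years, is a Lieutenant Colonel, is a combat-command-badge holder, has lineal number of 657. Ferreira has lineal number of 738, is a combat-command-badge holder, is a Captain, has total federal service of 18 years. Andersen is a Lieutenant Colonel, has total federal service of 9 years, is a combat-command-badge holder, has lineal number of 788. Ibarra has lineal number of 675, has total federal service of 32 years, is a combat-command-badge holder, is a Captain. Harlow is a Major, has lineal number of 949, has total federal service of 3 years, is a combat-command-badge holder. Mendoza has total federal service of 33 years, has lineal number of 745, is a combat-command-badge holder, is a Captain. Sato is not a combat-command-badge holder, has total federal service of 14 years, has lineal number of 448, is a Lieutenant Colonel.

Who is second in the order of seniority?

Dimitriou

By grade: Sato, Dimitriou and Andersen (Lieutenant Colonel); then Harlow (Major); then Ibarra, Ferreira and Mendoza (Captain).
Among Sato, Dimitriou and Andersen, by lineal number (lower first): Sato (448) before Dimitriou (657) before Andersen (788).
Among Ibarra, Ferreira and Mendoza, by lineal number (lower first): Ibarra (675) before Ferreira (738) before Mendoza (745).
Order: Sato, Dimitriou, Andersen, Harlow, Ibarra, Ferreira, Mendoza.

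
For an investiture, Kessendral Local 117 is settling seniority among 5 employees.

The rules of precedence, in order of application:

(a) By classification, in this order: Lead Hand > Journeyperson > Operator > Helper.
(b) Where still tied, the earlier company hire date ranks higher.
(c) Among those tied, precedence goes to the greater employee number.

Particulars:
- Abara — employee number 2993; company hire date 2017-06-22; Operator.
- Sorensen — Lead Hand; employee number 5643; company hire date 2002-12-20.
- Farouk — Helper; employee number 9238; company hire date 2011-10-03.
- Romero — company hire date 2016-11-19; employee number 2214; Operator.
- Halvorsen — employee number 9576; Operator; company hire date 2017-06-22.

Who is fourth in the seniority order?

Abara

By classification: Sorensen (Lead Hand); then Romero, Halvorsen and Abara (Operator); then Farouk (Helper).
Among Romero, Halvorsen and Abara, by company hire date (earlier first): Romero (2016-11-19) before Halvorsen and Abara (2017-06-22).
Among Halvorsen and Abara, by employee number (higher first): Halvorsen (9576) before Abara (2993).
Order: Sorensen, Romero, Halvorsen, Abara, Farouk.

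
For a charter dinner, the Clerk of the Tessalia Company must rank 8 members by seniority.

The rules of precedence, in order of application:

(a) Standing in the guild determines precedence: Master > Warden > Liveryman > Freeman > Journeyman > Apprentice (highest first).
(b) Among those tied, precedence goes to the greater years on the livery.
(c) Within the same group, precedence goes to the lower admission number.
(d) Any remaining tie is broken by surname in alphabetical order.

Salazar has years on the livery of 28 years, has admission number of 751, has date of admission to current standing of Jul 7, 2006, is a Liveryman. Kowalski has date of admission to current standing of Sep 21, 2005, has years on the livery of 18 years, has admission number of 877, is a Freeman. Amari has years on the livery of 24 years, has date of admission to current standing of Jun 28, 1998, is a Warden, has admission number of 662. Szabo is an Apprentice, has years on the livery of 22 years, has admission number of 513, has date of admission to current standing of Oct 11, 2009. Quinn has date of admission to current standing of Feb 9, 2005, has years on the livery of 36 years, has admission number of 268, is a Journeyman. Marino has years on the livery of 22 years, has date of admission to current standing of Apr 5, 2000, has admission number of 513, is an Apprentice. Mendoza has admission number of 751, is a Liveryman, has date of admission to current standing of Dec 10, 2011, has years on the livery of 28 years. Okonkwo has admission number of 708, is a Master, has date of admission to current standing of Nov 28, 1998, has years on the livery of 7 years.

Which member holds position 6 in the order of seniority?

By standing in the guild: Okonkwo (Master); then Amari (Warden); then Mendoza and Salazar (Liveryman); then Kowalski (Freeman); then Quinn (Journeyman); then Marino and Szabo (Apprentice).
Mendoza and Salazar both have years on the livery 28 years, so the next rule applies.
Mendoza and Salazar both have admission number 751, so the next rule applies.
Among Mendoza and Salazar, alphabetically by surname: Mendoza before Salazar.
Marino and Szabo both have years on the livery 22 years, so the next rule applies.
Marino and Szabo both have admission number 513, so the next rule applies.
Among Marino and Szabo, alphabetically by surname: Marino before Szabo.
Order: Okonkwo, Amari, Mendoza, Salazar, Kowalski, Quinn, Marino, Szabo.

Quinn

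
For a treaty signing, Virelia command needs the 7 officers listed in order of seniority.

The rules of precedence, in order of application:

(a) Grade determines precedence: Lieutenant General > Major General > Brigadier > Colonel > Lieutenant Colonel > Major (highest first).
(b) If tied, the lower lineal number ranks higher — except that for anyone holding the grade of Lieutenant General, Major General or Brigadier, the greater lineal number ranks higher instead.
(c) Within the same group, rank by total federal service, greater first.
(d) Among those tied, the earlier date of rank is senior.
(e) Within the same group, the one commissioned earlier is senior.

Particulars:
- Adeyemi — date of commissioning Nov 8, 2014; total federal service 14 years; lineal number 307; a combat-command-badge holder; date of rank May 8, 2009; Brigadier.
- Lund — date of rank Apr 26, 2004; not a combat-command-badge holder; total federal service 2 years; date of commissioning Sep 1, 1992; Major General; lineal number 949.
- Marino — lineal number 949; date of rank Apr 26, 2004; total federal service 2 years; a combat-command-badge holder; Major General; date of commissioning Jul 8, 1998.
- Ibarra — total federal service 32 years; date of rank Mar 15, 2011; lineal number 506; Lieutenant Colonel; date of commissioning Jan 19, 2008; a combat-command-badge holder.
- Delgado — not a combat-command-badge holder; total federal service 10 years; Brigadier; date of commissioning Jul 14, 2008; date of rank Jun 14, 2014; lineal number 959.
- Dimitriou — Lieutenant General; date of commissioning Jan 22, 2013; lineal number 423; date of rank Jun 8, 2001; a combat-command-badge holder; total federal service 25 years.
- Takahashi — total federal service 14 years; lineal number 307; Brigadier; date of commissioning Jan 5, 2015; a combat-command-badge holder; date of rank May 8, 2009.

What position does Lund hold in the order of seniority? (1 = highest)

By grade: Dimitriou (Lieutenant General); then Lund and Marino (Major General); then Delgado, Adeyemi and Takahashi (Brigadier); then Ibarra (Lieutenant Colonel).
Lund and Marino both have lineal number 949, so the next rule applies.
Lund and Marino both have total federal service 2 years, so the next rule applies.
Lund and Marino both have date of rank Apr 26, 2004, so the next rule applies.
Among Lund and Marino, by date of commissioning (earlier first): Lund (Sep 1, 1992) before Marino (Jul 8, 1998).
Among Delgado, Adeyemi and Takahashi, by lineal number (higher first) (reversed rule for this group): Delgado (959) before Adeyemi and Takahashi (307).
Adeyemi and Takahashi both have total federal service 14 years, so the next rule applies.
Adeyemi and Takahashi both have date of rank May 8, 2009, so the next rule applies.
Among Adeyemi and Takahashi, by date of commissioning (earlier first): Adeyemi (Nov 8, 2014) before Takahashi (Jan 5, 2015).
Order: Dimitriou, Lund, Marino, Delgado, Adeyemi, Takahashi, Ibarra. So position 2.

2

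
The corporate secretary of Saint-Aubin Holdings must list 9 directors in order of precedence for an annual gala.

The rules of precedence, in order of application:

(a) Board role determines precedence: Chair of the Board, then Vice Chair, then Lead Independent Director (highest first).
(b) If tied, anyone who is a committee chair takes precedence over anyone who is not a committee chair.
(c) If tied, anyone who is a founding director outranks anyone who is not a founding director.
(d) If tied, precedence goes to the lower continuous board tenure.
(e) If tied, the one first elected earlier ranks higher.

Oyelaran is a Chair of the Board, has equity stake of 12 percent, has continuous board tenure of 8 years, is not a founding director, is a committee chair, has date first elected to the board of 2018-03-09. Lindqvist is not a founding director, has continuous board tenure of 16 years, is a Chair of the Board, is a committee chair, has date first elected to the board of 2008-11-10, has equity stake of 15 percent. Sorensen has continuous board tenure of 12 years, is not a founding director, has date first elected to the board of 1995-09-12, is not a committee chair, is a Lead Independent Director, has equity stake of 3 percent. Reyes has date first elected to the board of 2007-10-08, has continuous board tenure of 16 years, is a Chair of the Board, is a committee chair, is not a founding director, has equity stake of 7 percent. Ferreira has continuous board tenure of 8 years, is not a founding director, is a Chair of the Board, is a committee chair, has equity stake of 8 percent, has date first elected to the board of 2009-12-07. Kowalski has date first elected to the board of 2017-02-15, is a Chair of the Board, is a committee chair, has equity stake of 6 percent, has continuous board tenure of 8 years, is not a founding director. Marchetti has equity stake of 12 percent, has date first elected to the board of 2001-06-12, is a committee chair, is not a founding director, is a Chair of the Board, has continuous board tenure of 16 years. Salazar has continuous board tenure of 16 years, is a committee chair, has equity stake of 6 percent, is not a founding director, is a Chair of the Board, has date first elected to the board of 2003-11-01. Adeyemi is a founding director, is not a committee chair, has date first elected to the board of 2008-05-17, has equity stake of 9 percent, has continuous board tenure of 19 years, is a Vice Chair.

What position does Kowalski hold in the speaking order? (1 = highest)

2

By board role: Ferreira, Kowalski, Oyelaran, Marchetti, Salazar, Reyes and Lindqvist (Chair of the Board); then Adeyemi (Vice Chair); then Sorensen (Lead Independent Director).
Ferreira, Kowalski, Oyelaran, Marchetti, Salazar, Reyes and Lindqvist are each a committee chair, so the next rule applies.
Ferreira, Kowalski, Oyelaran, Marchetti, Salazar, Reyes and Lindqvist are each not a founding director, so the next rule applies.
Among Ferreira, Kowalski, Oyelaran, Marchetti, Salazar, Reyes and Lindqvist, by continuous board tenure (lower first): Ferreira, Kowalski and Oyelaran (8 years) before Marchetti, Salazar, Reyes and Lindqvist (16 years).
Among Ferreira, Kowalski and Oyelaran, by date first elected to the board (earlier first): Ferreira (2009-12-07) before Kowalski (2017-02-15) before Oyelaran (2018-03-09).
Among Marchetti, Salazar, Reyes and Lindqvist, by date first elected to the board (earlier first): Marchetti (2001-06-12) before Salazar (2003-11-01) before Reyes (2007-10-08) before Lindqvist (2008-11-10).
Order: Ferreira, Kowalski, Oyelaran, Marchetti, Salazar, Reyes, Lindqvist, Adeyemi, Sorensen. So position 2.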